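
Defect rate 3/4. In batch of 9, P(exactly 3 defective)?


Binomial: P(X=3) = C(9,3)×p^3×(1-p)^6
= 84 × 27/64 × 1/4096 = 567/65536

P(X=3) = 567/65536 ≈ 0.87%


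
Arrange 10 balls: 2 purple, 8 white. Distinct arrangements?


10!/(2!×8!) = 45

45


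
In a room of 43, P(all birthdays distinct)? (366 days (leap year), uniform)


P(all different) = Π(366-i)/366 for i=0..42
= (366/366)×(365/366)×...×(324/366)
= 0.076637

P ≈ 0.0766 ≈ 7.66%


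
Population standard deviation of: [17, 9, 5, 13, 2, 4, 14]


Mean = 64/7
  (17-64/7)²=3025/49
  (9-64/7)²=1/49
  (5-64/7)²=841/49
  (13-64/7)²=729/49
  (2-64/7)²=2500/49
  (4-64/7)²=1296/49
  (14-64/7)²=1156/49
Σ(x-μ)² = 1364/7
σ² = (1364/7)/7 = 1364/49

σ = √(1364/49) ≈ 5.2761


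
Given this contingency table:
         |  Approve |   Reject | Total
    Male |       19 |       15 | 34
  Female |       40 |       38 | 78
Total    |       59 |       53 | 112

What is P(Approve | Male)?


P(Approve | Male) = 19/(19+15) = 19/34

P(Approve|Male) = 19/34 ≈ 55.88%


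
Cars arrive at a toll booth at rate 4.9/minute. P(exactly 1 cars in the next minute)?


Poisson(λ=4.9): P(X=1) = e^(-λ)×λ^k/k!
= e^(-4.9) × 4.9^1 / 1!
≈ 0.007446583071 × 4.9 / 1 ≈ 0.036488

P(X=1) ≈ 0.036488 ≈ 3.65%


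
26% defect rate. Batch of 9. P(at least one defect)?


P(all good) = (37/50)^9 = 129961739795077/1953125000000000
P(≥1 defect) = 1823163260204923/1953125000000000

P = 1823163260204923/1953125000000000 ≈ 93.35%


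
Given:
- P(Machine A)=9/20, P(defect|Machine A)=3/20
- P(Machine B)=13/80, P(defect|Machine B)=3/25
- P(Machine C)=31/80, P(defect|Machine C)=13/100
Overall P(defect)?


P(B) = Σ P(B|Aᵢ)×P(Aᵢ)
  3/20×9/20 = 27/400
  3/25×13/80 = 39/2000
  13/100×31/80 = 403/8000
Sum = 1099/8000

P(defect) = 1099/8000 ≈ 13.74%


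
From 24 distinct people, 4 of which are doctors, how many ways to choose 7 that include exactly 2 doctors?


Choose 2 of the 4 doctors and 5 of the other 20 people:
C(4,2)×C(20,5) = 6×15504 = 93024

93024


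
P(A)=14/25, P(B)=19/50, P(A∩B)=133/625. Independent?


P(A)×P(B) = 133/625
P(A∩B) = 133/625
Equal ✓ → Independent

Yes, independent


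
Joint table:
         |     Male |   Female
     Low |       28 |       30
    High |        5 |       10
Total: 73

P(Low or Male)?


P(Low∨Male) = P(Low) + P(Male) - P(Low∧Male)
= (58 + 33 - 28)/73 = 63/73

P = 63/73 ≈ 86.30%


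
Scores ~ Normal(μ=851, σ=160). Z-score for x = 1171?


z = (x - μ)/σ = (1171 - 851)/160 = 2.0

z = 2.0


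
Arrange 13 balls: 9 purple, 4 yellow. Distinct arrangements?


13!/(9!×4!) = 715

715


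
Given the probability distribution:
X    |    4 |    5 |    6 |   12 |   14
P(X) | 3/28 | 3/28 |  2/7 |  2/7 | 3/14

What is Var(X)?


E[X] = 255/28
E[X²] = 2739/28
Var(X) = E[X²] - (E[X])² = 2739/28 - 65025/784 = 11667/784

Var(X) = 11667/784 ≈ 14.8814


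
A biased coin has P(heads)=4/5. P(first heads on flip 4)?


Geometric: P(X=4) = (1-p)^(k-1)×p = (1/5)^3×4/5 = 4/625

P(X=4) = 4/625 ≈ 0.64%


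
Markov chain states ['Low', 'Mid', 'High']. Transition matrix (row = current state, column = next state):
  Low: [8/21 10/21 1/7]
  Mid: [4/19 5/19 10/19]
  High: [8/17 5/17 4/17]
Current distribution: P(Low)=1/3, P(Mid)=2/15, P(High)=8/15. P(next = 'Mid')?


P(next=Mid) = Σᵢ P(now=i)×P(i→Mid)
= 1/3×10/21 + 2/15×5/19 + 8/15×5/17
= 10/63 + 2/57 + 8/51 = 7136/20349

P = 7136/20349 ≈ 0.3507


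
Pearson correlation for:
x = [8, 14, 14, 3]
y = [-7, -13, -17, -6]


n=4, Σx=39, Σy=-43, Σxy=-494, Σx²=465, Σy²=543
r = (4×(-494) - 39×(-43))/√((4×465 - 39²)(4×543 - (-43)²))
= -299/√(339×323) = -299/√109497 ≈ -299/330.9033 ≈ -0.9036

r ≈ -0.9036


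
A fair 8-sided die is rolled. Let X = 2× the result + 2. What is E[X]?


E[die] = (1+8)/2 = 9/2
E[X] = 2×9/2 + 2 = 11

E[X] = 11


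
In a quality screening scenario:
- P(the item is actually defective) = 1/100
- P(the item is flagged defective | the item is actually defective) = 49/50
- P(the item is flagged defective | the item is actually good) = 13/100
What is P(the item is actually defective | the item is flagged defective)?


Using Bayes' theorem:
P(A|B) = P(B|A)·P(A) / P(B)

P(the item is flagged defective) = 49/50 × 1/100 + 13/100 × 99/100
= 49/5000 + 1287/10000 = 277/2000

P(the item is actually defective|the item is flagged defective) = (49/5000) / (277/2000) = 98/1385

P(the item is actually defective|the item is flagged defective) = 98/1385 ≈ 7.08%


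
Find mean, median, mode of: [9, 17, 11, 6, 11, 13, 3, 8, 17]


Sorted: [3, 6, 8, 9, 11, 11, 13, 17, 17]
Mean = 95/9
Median = 11
Freq: {9: 1, 17: 2, 11: 2, 6: 1, 13: 1, 3: 1, 8: 1}
Mode: [11, 17]

Mean=95/9, Median=11, Mode=[11, 17]


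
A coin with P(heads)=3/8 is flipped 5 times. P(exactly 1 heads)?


Binomial: P(X=1) = C(5,1)×p^1×(1-p)^4
= 5 × 3/8 × 625/4096 = 9375/32768

P(X=1) = 9375/32768 ≈ 28.61%


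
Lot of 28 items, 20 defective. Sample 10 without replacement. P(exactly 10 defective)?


Hypergeometric: C(20,10)×C(8,0)/C(28,10)
= 184756×1/13123110 = 34/2415

P(X=10) = 34/2415 ≈ 1.41%


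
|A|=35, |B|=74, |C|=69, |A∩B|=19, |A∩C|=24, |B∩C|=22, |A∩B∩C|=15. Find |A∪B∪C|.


|A∪B∪C| = 35+74+69-19-24-22+15 = 128

|A∪B∪C| = 128


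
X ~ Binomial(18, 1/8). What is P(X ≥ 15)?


P(X ≥ 15) = Σ P(X=i) for i=15..18
P(X=15) = 17493/1125899906842624
P(X=16) = 7497/18014398509481984
P(X=17) = 63/9007199254740992
P(X=18) = 1/18014398509481984
Sum = 35939/2251799813685248

P(X ≥ 15) = 35939/2251799813685248 ≈ 0.00%


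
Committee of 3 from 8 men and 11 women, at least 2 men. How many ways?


Count by #men:
  2M,1W: C(8,2)×C(11,1)=308
  3M,0W: C(8,3)×C(11,0)=56
Total = 364

364


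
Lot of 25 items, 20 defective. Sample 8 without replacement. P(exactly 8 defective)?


Hypergeometric: C(20,8)×C(5,0)/C(25,8)
= 125970×1/1081575 = 442/3795

P(X=8) = 442/3795 ≈ 11.65%


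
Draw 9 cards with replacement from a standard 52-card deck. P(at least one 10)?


P(not a 10) = 48/52 = 12/13
P(none in 9 draws) = (12/13)^9 = 5159780352/10604499373
P(≥1 10) = 1 - 5159780352/10604499373 = 5444719021/10604499373

P = 5444719021/10604499373 ≈ 51.34%


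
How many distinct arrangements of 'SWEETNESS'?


Letters: 9, freq: {'S': 3, 'W': 1, 'E': 3, 'T': 1, 'N': 1}
9!/(3!×1!×3!×1!×1!) = 362880/36 = 10080

10080


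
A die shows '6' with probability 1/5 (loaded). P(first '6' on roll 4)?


Geometric: P(X=4) = (1-p)^(k-1)×p = (4/5)^3×1/5 = 64/625

P(X=4) = 64/625 ≈ 10.24%


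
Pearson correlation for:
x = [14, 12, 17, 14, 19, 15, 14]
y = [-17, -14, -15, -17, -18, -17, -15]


n=7, Σx=105, Σy=-113, Σxy=-1706, Σx²=1607, Σy²=1837
r = (7×(-1706) - 105×(-113))/√((7×1607 - 105²)(7×1837 - (-113)²))
= -77/√(224×90) = -77/√20160 ≈ -77/141.9859 ≈ -0.5423

r ≈ -0.5423


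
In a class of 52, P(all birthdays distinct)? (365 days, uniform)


P(all different) = Π(365-i)/365 for i=0..51
= (365/365)×(364/365)×...×(314/365)
= 0.021995

P ≈ 0.0220 ≈ 2.20%


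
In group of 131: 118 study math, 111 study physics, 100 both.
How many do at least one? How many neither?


|A∪B| = 118+111-100 = 129
Neither = 131-129 = 2

At least one: 129; Neither: 2


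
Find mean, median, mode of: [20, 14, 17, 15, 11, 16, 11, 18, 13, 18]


Sorted: [11, 11, 13, 14, 15, 16, 17, 18, 18, 20]
Mean = 153/10
Median = 31/2
Freq: {20: 1, 14: 1, 17: 1, 15: 1, 11: 2, 16: 1, 18: 2, 13: 1}
Mode: [11, 18]

Mean=153/10, Median=31/2, Mode=[11, 18]


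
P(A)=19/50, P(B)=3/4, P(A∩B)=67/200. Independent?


P(A)×P(B) = 57/200
P(A∩B) = 67/200
Not equal → NOT independent

No, not independent


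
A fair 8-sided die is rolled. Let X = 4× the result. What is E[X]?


E[die] = (1+8)/2 = 9/2
E[X] = 4 × 9/2 = 18

E[X] = 18


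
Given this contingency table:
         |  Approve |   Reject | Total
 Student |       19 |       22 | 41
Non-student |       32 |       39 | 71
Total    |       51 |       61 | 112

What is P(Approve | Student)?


P(Approve | Student) = 19/(19+22) = 19/41

P(Approve|Student) = 19/41 ≈ 46.34%


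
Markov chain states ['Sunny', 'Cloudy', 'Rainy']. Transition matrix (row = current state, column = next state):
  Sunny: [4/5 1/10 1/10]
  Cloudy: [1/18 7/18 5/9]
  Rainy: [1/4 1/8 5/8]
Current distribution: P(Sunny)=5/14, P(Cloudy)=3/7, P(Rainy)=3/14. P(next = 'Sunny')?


P(next=Sunny) = Σᵢ P(now=i)×P(i→Sunny)
= 5/14×4/5 + 3/7×1/18 + 3/14×1/4
= 2/7 + 1/42 + 3/56 = 61/168

P = 61/168 ≈ 0.3631


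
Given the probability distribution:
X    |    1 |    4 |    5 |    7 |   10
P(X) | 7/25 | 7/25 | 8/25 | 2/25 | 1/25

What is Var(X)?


E[X] = 99/25
E[X²] = 517/25
Var(X) = E[X²] - (E[X])² = 517/25 - 9801/625 = 3124/625

Var(X) = 3124/625 ≈ 4.9984


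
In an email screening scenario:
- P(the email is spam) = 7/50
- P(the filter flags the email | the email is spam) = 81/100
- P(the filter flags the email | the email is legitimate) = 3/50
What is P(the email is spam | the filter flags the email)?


Using Bayes' theorem:
P(A|B) = P(B|A)·P(A) / P(B)

P(the filter flags the email) = 81/100 × 7/50 + 3/50 × 43/50
= 567/5000 + 129/2500 = 33/200

P(the email is spam|the filter flags the email) = (567/5000) / (33/200) = 189/275

P(the email is spam|the filter flags the email) = 189/275 ≈ 68.73%


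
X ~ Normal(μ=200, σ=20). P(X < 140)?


z = (140-200)/20 = -3.0
P(Z < -3.0) = 0.0013

P(X < 140) ≈ 0.0013


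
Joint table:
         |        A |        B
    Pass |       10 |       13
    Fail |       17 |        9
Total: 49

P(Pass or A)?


P(Pass∨A) = P(Pass) + P(A) - P(Pass∧A)
= (23 + 27 - 10)/49 = 40/49

P = 40/49 ≈ 81.63%


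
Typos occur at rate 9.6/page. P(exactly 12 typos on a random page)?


Poisson(λ=9.6): P(X=12) = e^(-λ)×λ^k/k!
= e^(-9.6) × 9.6^12 / 12!
≈ 6.772873649e-05 × 612709757330 / 479001600 ≈ 0.086634

P(X=12) ≈ 0.086634 ≈ 8.66%


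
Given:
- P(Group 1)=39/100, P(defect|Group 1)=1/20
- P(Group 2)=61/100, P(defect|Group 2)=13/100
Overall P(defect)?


P(B) = Σ P(B|Aᵢ)×P(Aᵢ)
  1/20×39/100 = 39/2000
  13/100×61/100 = 793/10000
Sum = 247/2500

P(defect) = 247/2500 ≈ 9.88%


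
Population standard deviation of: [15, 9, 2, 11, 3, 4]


Mean = 44/6 = 22/3
  (15-22/3)²=529/9
  (9-22/3)²=25/9
  (2-22/3)²=256/9
  (11-22/3)²=121/9
  (3-22/3)²=169/9
  (4-22/3)²=100/9
Σ(x-μ)² = 400/3
σ² = (400/3)/6 = 200/9

σ = √(200/9) ≈ 4.7140


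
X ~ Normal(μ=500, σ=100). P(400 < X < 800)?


z₁=(400-500)/100=-1.0, z₂=(800-500)/100=3.0
P = Φ(3.0) - Φ(-1.0) = 0.998650 - 0.158655 = 0.839995 ≈ 0.8400

P(400 < X < 800) ≈ 0.8400


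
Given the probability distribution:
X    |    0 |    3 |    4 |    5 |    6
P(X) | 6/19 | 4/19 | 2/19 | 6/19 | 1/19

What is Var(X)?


E[X] = 56/19
E[X²] = 254/19
Var(X) = E[X²] - (E[X])² = 254/19 - 3136/361 = 1690/361

Var(X) = 1690/361 ≈ 4.6814


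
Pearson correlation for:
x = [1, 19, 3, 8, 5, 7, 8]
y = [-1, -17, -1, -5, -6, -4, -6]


n=7, Σx=51, Σy=-40, Σxy=-473, Σx²=573, Σy²=404
r = (7×(-473) - 51×(-40))/√((7×573 - 51²)(7×404 - (-40)²))
= -1271/√(1410×1228) = -1271/√1731480 ≈ -1271/1315.8571 ≈ -0.9659

r ≈ -0.9659


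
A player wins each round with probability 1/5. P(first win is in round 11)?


Geometric: P(X=11) = (1-p)^(k-1)×p = (4/5)^10×1/5 = 1048576/48828125

P(X=11) = 1048576/48828125 ≈ 2.15%


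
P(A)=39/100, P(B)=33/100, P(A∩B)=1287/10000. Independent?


P(A)×P(B) = 1287/10000
P(A∩B) = 1287/10000
Equal ✓ → Independent

Yes, independent


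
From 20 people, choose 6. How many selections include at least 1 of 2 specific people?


Complement: C(20,6) - C(18,6) = 38760 - 18564 = 20196

20196


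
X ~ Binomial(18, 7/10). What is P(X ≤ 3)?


P(X ≤ 3) = Σ P(X=i) for i=0..3
P(X=0) = 387420489/1000000000000000000
P(X=1) = 8135830269/500000000000000000
P(X=2) = 322721267337/1000000000000000000
P(X=3) = 251005430151/62500000000000000
Sum = 217773361539/50000000000000000

P(X ≤ 3) = 217773361539/50000000000000000 ≈ 0.00%


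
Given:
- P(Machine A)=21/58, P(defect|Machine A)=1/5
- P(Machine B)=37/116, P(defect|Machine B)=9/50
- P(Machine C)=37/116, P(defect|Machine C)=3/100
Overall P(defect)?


P(B) = Σ P(B|Aᵢ)×P(Aᵢ)
  1/5×21/58 = 21/290
  9/50×37/116 = 333/5800
  3/100×37/116 = 111/11600
Sum = 1617/11600

P(defect) = 1617/11600 ≈ 13.94%


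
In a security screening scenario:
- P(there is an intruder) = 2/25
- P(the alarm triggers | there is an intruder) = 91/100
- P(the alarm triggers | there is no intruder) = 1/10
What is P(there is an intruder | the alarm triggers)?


Using Bayes' theorem:
P(A|B) = P(B|A)·P(A) / P(B)

P(the alarm triggers) = 91/100 × 2/25 + 1/10 × 23/25
= 91/1250 + 23/250 = 103/625

P(there is an intruder|the alarm triggers) = (91/1250) / (103/625) = 91/206

P(there is an intruder|the alarm triggers) = 91/206 ≈ 44.17%


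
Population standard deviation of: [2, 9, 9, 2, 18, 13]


Mean = 53/6
  (2-53/6)²=1681/36
  (9-53/6)²=1/36
  (9-53/6)²=1/36
  (2-53/6)²=1681/36
  (18-53/6)²=3025/36
  (13-53/6)²=625/36
Σ(x-μ)² = 1169/6
σ² = (1169/6)/6 = 1169/36

σ = √(1169/36) ≈ 5.6984


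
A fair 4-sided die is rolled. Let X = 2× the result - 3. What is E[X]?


E[die] = (1+4)/2 = 5/2
E[X] = 2×5/2 - 3 = 2

E[X] = 2


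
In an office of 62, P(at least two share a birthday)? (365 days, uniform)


P(all different) = Π(365-i)/365 for i=0..61
= 0.004090
P(match) = 1 - 0.004090 = 0.995910

P ≈ 0.9959 ≈ 99.59%


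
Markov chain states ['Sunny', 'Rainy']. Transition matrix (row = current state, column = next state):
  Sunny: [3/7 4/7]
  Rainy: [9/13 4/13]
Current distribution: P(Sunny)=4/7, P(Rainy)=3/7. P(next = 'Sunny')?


P(next=Sunny) = Σᵢ P(now=i)×P(i→Sunny)
= 4/7×3/7 + 3/7×9/13
= 12/49 + 27/91 = 345/637

P = 345/637 ≈ 0.5416


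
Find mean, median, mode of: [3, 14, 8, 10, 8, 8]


Sorted: [3, 8, 8, 8, 10, 14]
Mean = 51/6 = 17/2
Median = 8
Freq: {3: 1, 14: 1, 8: 3, 10: 1}
Mode: [8]

Mean=17/2, Median=8, Mode=8


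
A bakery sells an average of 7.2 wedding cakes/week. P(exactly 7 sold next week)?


Poisson(λ=7.2): P(X=7) = e^(-λ)×λ^k/k!
= e^(-7.2) × 7.2^7 / 7!
≈ 0.0007465858084 × 1003061.30043 / 5040 ≈ 0.148586

P(X=7) ≈ 0.148586 ≈ 14.86%


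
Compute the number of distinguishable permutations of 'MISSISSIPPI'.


Letters: 11, freq: {'M': 1, 'I': 4, 'S': 4, 'P': 2}
11!/(1!×4!×4!×2!) = 39916800/1152 = 34650

34650


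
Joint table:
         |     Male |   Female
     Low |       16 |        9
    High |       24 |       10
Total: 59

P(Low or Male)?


P(Low∨Male) = P(Low) + P(Male) - P(Low∧Male)
= (25 + 40 - 16)/59 = 49/59

P = 49/59 ≈ 83.05%


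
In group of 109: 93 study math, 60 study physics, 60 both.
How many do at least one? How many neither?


|A∪B| = 93+60-60 = 93
Neither = 109-93 = 16

At least one: 93; Neither: 16


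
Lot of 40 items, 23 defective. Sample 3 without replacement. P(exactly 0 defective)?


Hypergeometric: C(23,0)×C(17,3)/C(40,3)
= 1×680/9880 = 17/247

P(X=0) = 17/247 ≈ 6.88%


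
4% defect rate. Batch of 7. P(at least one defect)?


P(all good) = (24/25)^7 = 4586471424/6103515625
P(≥1 defect) = 1517044201/6103515625

P = 1517044201/6103515625 ≈ 24.86%


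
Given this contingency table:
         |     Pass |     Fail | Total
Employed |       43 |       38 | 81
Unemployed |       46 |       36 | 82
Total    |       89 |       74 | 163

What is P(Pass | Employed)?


P(Pass | Employed) = 43/(43+38) = 43/81

P(Pass|Employed) = 43/81 ≈ 53.09%


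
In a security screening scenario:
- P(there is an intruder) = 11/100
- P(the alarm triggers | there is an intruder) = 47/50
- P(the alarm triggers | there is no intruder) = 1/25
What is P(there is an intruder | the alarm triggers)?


Using Bayes' theorem:
P(A|B) = P(B|A)·P(A) / P(B)

P(the alarm triggers) = 47/50 × 11/100 + 1/25 × 89/100
= 517/5000 + 89/2500 = 139/1000

P(there is an intruder|the alarm triggers) = (517/5000) / (139/1000) = 517/695

P(there is an intruder|the alarm triggers) = 517/695 ≈ 74.39%


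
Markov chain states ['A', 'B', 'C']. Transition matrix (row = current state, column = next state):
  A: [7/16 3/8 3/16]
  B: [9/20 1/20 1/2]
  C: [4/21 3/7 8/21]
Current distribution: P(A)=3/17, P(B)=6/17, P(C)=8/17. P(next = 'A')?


P(next=A) = Σᵢ P(now=i)×P(i→A)
= 3/17×7/16 + 6/17×9/20 + 8/17×4/21
= 21/272 + 27/170 + 32/357 = 9301/28560

P = 9301/28560 ≈ 0.3257


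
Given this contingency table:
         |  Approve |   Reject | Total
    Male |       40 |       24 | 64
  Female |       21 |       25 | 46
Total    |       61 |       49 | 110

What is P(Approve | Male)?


P(Approve | Male) = 40/(40+24) = 40/64 = 5/8

P(Approve|Male) = 5/8 ≈ 62.50%


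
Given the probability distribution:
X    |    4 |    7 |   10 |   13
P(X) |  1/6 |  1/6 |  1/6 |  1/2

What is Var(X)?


E[X] = 10
E[X²] = 112
Var(X) = E[X²] - (E[X])² = 112 - 100 = 12

Var(X) = 12 ≈ 12.0000


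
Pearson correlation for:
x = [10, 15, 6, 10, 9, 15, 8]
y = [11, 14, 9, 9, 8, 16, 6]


n=7, Σx=73, Σy=73, Σxy=824, Σx²=831, Σy²=835
r = (7×824 - 73×73)/√((7×831 - 73²)(7×835 - 73²))
= 439/√(488×516) = 439/√251808 ≈ 439/501.8047 ≈ 0.8748

r ≈ 0.8748


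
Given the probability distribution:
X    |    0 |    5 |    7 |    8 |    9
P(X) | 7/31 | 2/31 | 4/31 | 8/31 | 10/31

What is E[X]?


E[X] = Σ x·P(X=x)
= (0)×(7/31) + (5)×(2/31) + (7)×(4/31) + (8)×(8/31) + (9)×(10/31)
= 192/31

E[X] = 192/31


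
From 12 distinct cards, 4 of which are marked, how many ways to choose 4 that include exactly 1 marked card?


Choose 1 of the 4 marked cards and 3 of the other 8 cards:
C(4,1)×C(8,3) = 4×56 = 224

224


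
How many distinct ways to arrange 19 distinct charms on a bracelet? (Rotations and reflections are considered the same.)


Free circular arrangements: rotations and reflections both identified.
(n-1)!/2 = 18!/2 = 6402373705728000/2 = 3201186852864000

3201186852864000


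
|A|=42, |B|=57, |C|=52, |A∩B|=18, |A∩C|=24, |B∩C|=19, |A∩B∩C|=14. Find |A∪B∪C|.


|A∪B∪C| = 42+57+52-18-24-19+14 = 104

|A∪B∪C| = 104


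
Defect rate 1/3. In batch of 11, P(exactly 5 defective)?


Binomial: P(X=5) = C(11,5)×p^5×(1-p)^6
= 462 × 1/243 × 64/729 = 9856/59049

P(X=5) = 9856/59049 ≈ 16.69%


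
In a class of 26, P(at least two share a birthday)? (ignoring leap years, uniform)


P(all different) = Π(365-i)/365 for i=0..25
= 0.401759
P(match) = 1 - 0.401759 = 0.598241

P ≈ 0.5982 ≈ 59.82%


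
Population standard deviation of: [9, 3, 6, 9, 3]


Mean = 30/5 = 6
  (9-6)²=9
  (3-6)²=9
  (6-6)²=0
  (9-6)²=9
  (3-6)²=9
Σ(x-μ)² = 36
σ² = 36/5

σ = √(36/5) ≈ 2.6833


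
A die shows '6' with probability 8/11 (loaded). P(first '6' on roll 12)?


Geometric: P(X=12) = (1-p)^(k-1)×p = (3/11)^11×8/11 = 1417176/3138428376721

P(X=12) = 1417176/3138428376721 ≈ 0.00%


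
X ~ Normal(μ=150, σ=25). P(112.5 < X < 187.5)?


z₁=(112.5-150)/25=-1.5, z₂=(187.5-150)/25=1.5
P = Φ(1.5) - Φ(-1.5) = 0.933193 - 0.066807 = 0.866386 ≈ 0.8664

P(112.5 < X < 187.5) ≈ 0.8664


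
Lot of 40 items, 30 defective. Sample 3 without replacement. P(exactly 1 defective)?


Hypergeometric: C(30,1)×C(10,2)/C(40,3)
= 30×45/9880 = 135/988

P(X=1) = 135/988 ≈ 13.66%


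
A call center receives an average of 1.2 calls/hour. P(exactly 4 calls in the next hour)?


Poisson(λ=1.2): P(X=4) = e^(-λ)×λ^k/k!
= e^(-1.2) × 1.2^4 / 4!
≈ 0.3011942119 × 2.0736 / 24 ≈ 0.026023

P(X=4) ≈ 0.026023 ≈ 2.60%


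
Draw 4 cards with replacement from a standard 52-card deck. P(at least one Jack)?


P(not a Jack) = 48/52 = 12/13
P(none in 4 draws) = (12/13)^4 = 20736/28561
P(≥1 Jack) = 1 - 20736/28561 = 7825/28561

P = 7825/28561 ≈ 27.40%


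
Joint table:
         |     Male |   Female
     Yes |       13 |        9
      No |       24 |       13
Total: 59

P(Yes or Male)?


P(Yes∨Male) = P(Yes) + P(Male) - P(Yes∧Male)
= (22 + 37 - 13)/59 = 46/59

P = 46/59 ≈ 77.97%


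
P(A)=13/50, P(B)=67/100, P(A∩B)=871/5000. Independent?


P(A)×P(B) = 871/5000
P(A∩B) = 871/5000
Equal ✓ → Independent

Yes, independent


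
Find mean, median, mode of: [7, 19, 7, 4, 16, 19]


Sorted: [4, 7, 7, 16, 19, 19]
Mean = 72/6 = 12
Median = 23/2
Freq: {7: 2, 19: 2, 4: 1, 16: 1}
Mode: [7, 19]

Mean=12, Median=23/2, Mode=[7, 19]


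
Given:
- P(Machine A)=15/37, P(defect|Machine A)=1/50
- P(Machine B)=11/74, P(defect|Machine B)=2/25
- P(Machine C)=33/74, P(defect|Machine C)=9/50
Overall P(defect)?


P(B) = Σ P(B|Aᵢ)×P(Aᵢ)
  1/50×15/37 = 3/370
  2/25×11/74 = 11/925
  9/50×33/74 = 297/3700
Sum = 371/3700

P(defect) = 371/3700 ≈ 10.03%


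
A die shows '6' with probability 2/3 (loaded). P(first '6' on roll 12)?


Geometric: P(X=12) = (1-p)^(k-1)×p = (1/3)^11×2/3 = 2/531441

P(X=12) = 2/531441 ≈ 0.00%


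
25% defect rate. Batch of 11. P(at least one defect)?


P(all good) = (3/4)^11 = 177147/4194304
P(≥1 defect) = 4017157/4194304

P = 4017157/4194304 ≈ 95.78%


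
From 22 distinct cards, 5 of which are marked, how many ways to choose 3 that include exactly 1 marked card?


Choose 1 of the 5 marked cards and 2 of the other 17 cards:
C(5,1)×C(17,2) = 5×136 = 680

680


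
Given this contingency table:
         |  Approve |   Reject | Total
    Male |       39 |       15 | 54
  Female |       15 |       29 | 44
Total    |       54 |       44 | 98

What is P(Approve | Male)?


P(Approve | Male) = 39/(39+15) = 39/54 = 13/18

P(Approve|Male) = 13/18 ≈ 72.22%


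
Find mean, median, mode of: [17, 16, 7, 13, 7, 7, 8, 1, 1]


Sorted: [1, 1, 7, 7, 7, 8, 13, 16, 17]
Mean = 77/9
Median = 7
Freq: {17: 1, 16: 1, 7: 3, 13: 1, 8: 1, 1: 2}
Mode: [7]

Mean=77/9, Median=7, Mode=7


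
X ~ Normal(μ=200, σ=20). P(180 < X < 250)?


z₁=(180-200)/20=-1.0, z₂=(250-200)/20=2.5
P = Φ(2.5) - Φ(-1.0) = 0.993790 - 0.158655 = 0.835135 ≈ 0.8351

P(180 < X < 250) ≈ 0.8351


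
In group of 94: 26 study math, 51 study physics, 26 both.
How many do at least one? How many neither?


|A∪B| = 26+51-26 = 51
Neither = 94-51 = 43

At least one: 51; Neither: 43


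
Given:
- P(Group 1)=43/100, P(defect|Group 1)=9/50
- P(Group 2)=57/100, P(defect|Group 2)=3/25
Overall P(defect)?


P(B) = Σ P(B|Aᵢ)×P(Aᵢ)
  9/50×43/100 = 387/5000
  3/25×57/100 = 171/2500
Sum = 729/5000

P(defect) = 729/5000 ≈ 14.58%


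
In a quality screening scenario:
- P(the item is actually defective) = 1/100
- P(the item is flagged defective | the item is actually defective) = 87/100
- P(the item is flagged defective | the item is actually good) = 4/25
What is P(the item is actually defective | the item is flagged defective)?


Using Bayes' theorem:
P(A|B) = P(B|A)·P(A) / P(B)

P(the item is flagged defective) = 87/100 × 1/100 + 4/25 × 99/100
= 87/10000 + 99/625 = 1671/10000

P(the item is actually defective|the item is flagged defective) = (87/10000) / (1671/10000) = 29/557

P(the item is actually defective|the item is flagged defective) = 29/557 ≈ 5.21%


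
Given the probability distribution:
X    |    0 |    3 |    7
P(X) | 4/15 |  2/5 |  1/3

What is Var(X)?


E[X] = 53/15
E[X²] = 299/15
Var(X) = E[X²] - (E[X])² = 299/15 - 2809/225 = 1676/225

Var(X) = 1676/225 ≈ 7.4489


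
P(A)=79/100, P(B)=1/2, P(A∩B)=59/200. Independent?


P(A)×P(B) = 79/200
P(A∩B) = 59/200
Not equal → NOT independent

No, not independent


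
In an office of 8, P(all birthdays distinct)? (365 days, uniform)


P(all different) = Π(365-i)/365 for i=0..7
= (365/365)×(364/365)×...×(358/365)
= 0.925665

P ≈ 0.9257 ≈ 92.57%


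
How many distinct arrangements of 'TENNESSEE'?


Letters: 9, freq: {'T': 1, 'E': 4, 'N': 2, 'S': 2}
9!/(1!×4!×2!×2!) = 362880/96 = 3780

3780


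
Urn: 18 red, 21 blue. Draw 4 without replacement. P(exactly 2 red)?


Hypergeometric: C(18,2)×C(21,2)/C(39,4)
= 153×210/82251 = 3570/9139

P(X=2) = 3570/9139 ≈ 39.06%


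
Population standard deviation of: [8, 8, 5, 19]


Mean = 40/4 = 10
  (8-10)²=4
  (8-10)²=4
  (5-10)²=25
  (19-10)²=81
Σ(x-μ)² = 114
σ² = 114/4 = 57/2

σ = √(57/2) ≈ 5.3385


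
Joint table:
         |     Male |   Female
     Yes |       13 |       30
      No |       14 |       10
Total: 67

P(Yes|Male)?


P(Yes|Male) = 13/(13+14) = 13/27

P = 13/27 ≈ 48.15%


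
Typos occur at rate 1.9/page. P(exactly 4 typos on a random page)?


Poisson(λ=1.9): P(X=4) = e^(-λ)×λ^k/k!
= e^(-1.9) × 1.9^4 / 4!
≈ 0.1495686192 × 13.0321 / 24 ≈ 0.081216

P(X=4) ≈ 0.081216 ≈ 8.12%


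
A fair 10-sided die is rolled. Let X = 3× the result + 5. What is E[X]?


E[die] = (1+10)/2 = 11/2
E[X] = 3×11/2 + 5 = 43/2

E[X] = 43/2


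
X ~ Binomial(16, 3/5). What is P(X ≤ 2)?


P(X ≤ 2) = Σ P(X=i) for i=0..2
P(X=0) = 65536/152587890625
P(X=1) = 1572864/152587890625
P(X=2) = 3538944/30517578125
Sum = 3866624/30517578125

P(X ≤ 2) = 3866624/30517578125 ≈ 0.01%


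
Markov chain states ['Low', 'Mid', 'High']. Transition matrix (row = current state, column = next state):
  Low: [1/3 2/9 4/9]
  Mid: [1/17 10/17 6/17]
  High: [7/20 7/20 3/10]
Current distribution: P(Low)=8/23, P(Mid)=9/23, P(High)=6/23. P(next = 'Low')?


P(next=Low) = Σᵢ P(now=i)×P(i→Low)
= 8/23×1/3 + 9/23×1/17 + 6/23×7/20
= 8/69 + 9/391 + 21/230 = 2701/11730

P = 2701/11730 ≈ 0.2303


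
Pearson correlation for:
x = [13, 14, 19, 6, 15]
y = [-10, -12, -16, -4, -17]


n=5, Σx=67, Σy=-59, Σxy=-881, Σx²=987, Σy²=805
r = (5×(-881) - 67×(-59))/√((5×987 - 67²)(5×805 - (-59)²))
= -452/√(446×544) = -452/√242624 ≈ -452/492.5688 ≈ -0.9176

r ≈ -0.9176


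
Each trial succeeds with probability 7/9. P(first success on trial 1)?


Geometric: P(X=1) = (1-p)^(k-1)×p = (2/9)^0×7/9 = 7/9

P(X=1) = 7/9 ≈ 77.78%


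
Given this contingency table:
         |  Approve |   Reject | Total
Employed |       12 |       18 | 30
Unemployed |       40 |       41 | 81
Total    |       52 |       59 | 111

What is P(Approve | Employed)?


P(Approve | Employed) = 12/(12+18) = 12/30 = 2/5

P(Approve|Employed) = 2/5 ≈ 40.00%


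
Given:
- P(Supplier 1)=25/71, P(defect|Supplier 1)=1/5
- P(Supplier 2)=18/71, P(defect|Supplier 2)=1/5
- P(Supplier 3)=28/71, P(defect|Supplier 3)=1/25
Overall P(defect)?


P(B) = Σ P(B|Aᵢ)×P(Aᵢ)
  1/5×25/71 = 5/71
  1/5×18/71 = 18/355
  1/25×28/71 = 28/1775
Sum = 243/1775

P(defect) = 243/1775 ≈ 13.69%


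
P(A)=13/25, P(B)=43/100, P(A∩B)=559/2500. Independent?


P(A)×P(B) = 559/2500
P(A∩B) = 559/2500
Equal ✓ → Independent

Yes, independent


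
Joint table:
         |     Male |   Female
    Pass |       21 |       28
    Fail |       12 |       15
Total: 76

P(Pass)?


P(Pass) = (21+28)/76 = 49/76

P(Pass) = 49/76 ≈ 64.47%


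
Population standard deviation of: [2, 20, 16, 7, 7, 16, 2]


Mean = 70/7 = 10
  (2-10)²=64
  (20-10)²=100
  (16-10)²=36
  (7-10)²=9
  (7-10)²=9
  (16-10)²=36
  (2-10)²=64
Σ(x-μ)² = 318
σ² = 318/7

σ = √(318/7) ≈ 6.7401


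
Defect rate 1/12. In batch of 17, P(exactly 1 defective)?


Binomial: P(X=1) = C(17,1)×p^1×(1-p)^16
= 17 × 1/12 × 45949729863572161/184884258895036416 = 781145407680726737/2218611106740436992

P(X=1) = 781145407680726737/2218611106740436992 ≈ 35.21%


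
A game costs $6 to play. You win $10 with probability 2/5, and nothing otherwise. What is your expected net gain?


E[gain] = (10-6)×2/5 + (-6)×3/5
= 8/5 - 18/5 = -2

Expected net gain = $-2 ≈ $-2.00


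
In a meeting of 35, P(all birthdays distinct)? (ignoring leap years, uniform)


P(all different) = Π(365-i)/365 for i=0..34
= (365/365)×(364/365)×...×(331/365)
= 0.185617

P ≈ 0.1856 ≈ 18.56%


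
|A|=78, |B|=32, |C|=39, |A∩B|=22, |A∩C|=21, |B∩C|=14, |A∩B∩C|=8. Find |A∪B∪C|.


|A∪B∪C| = 78+32+39-22-21-14+8 = 100

|A∪B∪C| = 100


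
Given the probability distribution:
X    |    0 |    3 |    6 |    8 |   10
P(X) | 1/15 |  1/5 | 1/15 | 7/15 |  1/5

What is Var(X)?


E[X] = 101/15
E[X²] = 811/15
Var(X) = E[X²] - (E[X])² = 811/15 - 10201/225 = 1964/225

Var(X) = 1964/225 ≈ 8.7289


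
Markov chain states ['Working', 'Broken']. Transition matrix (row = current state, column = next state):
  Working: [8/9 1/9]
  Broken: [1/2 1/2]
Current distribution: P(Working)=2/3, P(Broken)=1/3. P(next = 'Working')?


P(next=Working) = Σᵢ P(now=i)×P(i→Working)
= 2/3×8/9 + 1/3×1/2
= 16/27 + 1/6 = 41/54

P = 41/54 ≈ 0.7593


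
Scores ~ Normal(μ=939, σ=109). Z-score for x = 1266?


z = (x - μ)/σ = (1266 - 939)/109 = 3.0

z = 3.0


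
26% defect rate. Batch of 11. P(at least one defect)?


P(all good) = (37/50)^11 = 177917621779460413/4882812500000000000
P(≥1 defect) = 4704894878220539587/4882812500000000000

P = 4704894878220539587/4882812500000000000 ≈ 96.36%


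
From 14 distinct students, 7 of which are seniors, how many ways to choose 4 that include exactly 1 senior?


Choose 1 of the 7 seniors and 3 of the other 7 students:
C(7,1)×C(7,3) = 7×35 = 245

245


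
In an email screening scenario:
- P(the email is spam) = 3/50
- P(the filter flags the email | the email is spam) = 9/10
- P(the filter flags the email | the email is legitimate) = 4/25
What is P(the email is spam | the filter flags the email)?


Using Bayes' theorem:
P(A|B) = P(B|A)·P(A) / P(B)

P(the filter flags the email) = 9/10 × 3/50 + 4/25 × 47/50
= 27/500 + 94/625 = 511/2500

P(the email is spam|the filter flags the email) = (27/500) / (511/2500) = 135/511

P(the email is spam|the filter flags the email) = 135/511 ≈ 26.42%


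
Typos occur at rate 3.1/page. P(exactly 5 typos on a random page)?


Poisson(λ=3.1): P(X=5) = e^(-λ)×λ^k/k!
= e^(-3.1) × 3.1^5 / 5!
≈ 0.04504920239 × 286.29151 / 120 ≈ 0.107477

P(X=5) ≈ 0.107477 ≈ 10.75%


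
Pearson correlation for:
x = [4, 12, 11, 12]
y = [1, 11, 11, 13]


n=4, Σx=39, Σy=36, Σxy=413, Σx²=425, Σy²=412
r = (4×413 - 39×36)/√((4×425 - 39²)(4×412 - 36²))
= 248/√(179×352) = 248/√63008 ≈ 248/251.0139 ≈ 0.9880

r ≈ 0.9880


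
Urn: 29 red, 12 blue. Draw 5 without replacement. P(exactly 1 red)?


Hypergeometric: C(29,1)×C(12,4)/C(41,5)
= 29×495/749398 = 14355/749398

P(X=1) = 14355/749398 ≈ 1.92%


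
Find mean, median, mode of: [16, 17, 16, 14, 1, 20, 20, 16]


Sorted: [1, 14, 16, 16, 16, 17, 20, 20]
Mean = 120/8 = 15
Median = 16
Freq: {16: 3, 17: 1, 14: 1, 1: 1, 20: 2}
Mode: [16]

Mean=15, Median=16, Mode=16


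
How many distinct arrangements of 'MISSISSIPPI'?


Letters: 11, freq: {'M': 1, 'I': 4, 'S': 4, 'P': 2}
11!/(1!×4!×4!×2!) = 39916800/1152 = 34650

34650


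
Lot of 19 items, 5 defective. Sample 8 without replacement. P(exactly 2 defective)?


Hypergeometric: C(5,2)×C(14,6)/C(19,8)
= 10×3003/75582 = 385/969

P(X=2) = 385/969 ≈ 39.73%


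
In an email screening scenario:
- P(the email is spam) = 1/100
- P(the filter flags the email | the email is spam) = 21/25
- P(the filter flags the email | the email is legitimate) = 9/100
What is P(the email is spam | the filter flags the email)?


Using Bayes' theorem:
P(A|B) = P(B|A)·P(A) / P(B)

P(the filter flags the email) = 21/25 × 1/100 + 9/100 × 99/100
= 21/2500 + 891/10000 = 39/400

P(the email is spam|the filter flags the email) = (21/2500) / (39/400) = 28/325

P(the email is spam|the filter flags the email) = 28/325 ≈ 8.62%


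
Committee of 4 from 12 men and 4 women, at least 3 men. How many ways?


Count by #men:
  3M,1W: C(12,3)×C(4,1)=880
  4M,0W: C(12,4)×C(4,0)=495
Total = 1375

1375


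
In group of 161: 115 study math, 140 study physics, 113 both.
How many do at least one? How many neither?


|A∪B| = 115+140-113 = 142
Neither = 161-142 = 19

At least one: 142; Neither: 19


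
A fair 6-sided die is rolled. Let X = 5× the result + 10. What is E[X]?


E[die] = (1+6)/2 = 7/2
E[X] = 5×7/2 + 10 = 55/2

E[X] = 55/2


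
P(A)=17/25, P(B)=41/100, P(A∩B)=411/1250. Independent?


P(A)×P(B) = 697/2500
P(A∩B) = 411/1250
Not equal → NOT independent

No, not independent


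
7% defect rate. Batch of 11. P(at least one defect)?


P(all good) = (93/100)^11 = 4501035456767426597157/10000000000000000000000
P(≥1 defect) = 5498964543232573402843/10000000000000000000000

P = 5498964543232573402843/10000000000000000000000 ≈ 54.99%


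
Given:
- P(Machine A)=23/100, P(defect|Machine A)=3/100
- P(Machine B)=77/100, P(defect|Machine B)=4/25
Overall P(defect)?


P(B) = Σ P(B|Aᵢ)×P(Aᵢ)
  3/100×23/100 = 69/10000
  4/25×77/100 = 77/625
Sum = 1301/10000

P(defect) = 1301/10000 ≈ 13.01%


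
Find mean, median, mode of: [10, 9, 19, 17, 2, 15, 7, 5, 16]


Sorted: [2, 5, 7, 9, 10, 15, 16, 17, 19]
Mean = 100/9
Median = 10
Freq: {10: 1, 9: 1, 19: 1, 17: 1, 2: 1, 15: 1, 7: 1, 5: 1, 16: 1}
Mode: No mode

Mean=100/9, Median=10, Mode=No mode


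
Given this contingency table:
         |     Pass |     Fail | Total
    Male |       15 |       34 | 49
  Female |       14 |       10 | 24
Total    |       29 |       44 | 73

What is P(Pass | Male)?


P(Pass | Male) = 15/(15+34) = 15/49

P(Pass|Male) = 15/49 ≈ 30.61%


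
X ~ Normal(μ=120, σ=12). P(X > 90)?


z = (90-120)/12 = -2.5
P(X > 90) = 1 - P(Z ≤ -2.5) = 1 - 0.0062 = 0.9938

P(X > 90) ≈ 0.9938


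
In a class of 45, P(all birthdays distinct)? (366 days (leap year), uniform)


P(all different) = Π(366-i)/366 for i=0..44
= (366/366)×(365/366)×...×(322/366)
= 0.059503

P ≈ 0.0595 ≈ 5.95%


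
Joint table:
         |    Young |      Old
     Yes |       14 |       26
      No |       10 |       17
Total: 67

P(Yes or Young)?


P(Yes∨Young) = P(Yes) + P(Young) - P(Yes∧Young)
= (40 + 24 - 14)/67 = 50/67

P = 50/67 ≈ 74.63%


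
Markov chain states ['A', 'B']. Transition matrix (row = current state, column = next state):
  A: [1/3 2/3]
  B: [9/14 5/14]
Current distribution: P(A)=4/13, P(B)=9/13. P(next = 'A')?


P(next=A) = Σᵢ P(now=i)×P(i→A)
= 4/13×1/3 + 9/13×9/14
= 4/39 + 81/182 = 23/42

P = 23/42 ≈ 0.5476


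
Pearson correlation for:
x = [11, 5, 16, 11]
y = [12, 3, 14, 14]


n=4, Σx=43, Σy=43, Σxy=525, Σx²=523, Σy²=545
r = (4×525 - 43×43)/√((4×523 - 43²)(4×545 - 43²))
= 251/√(243×331) = 251/√80433 ≈ 251/283.6071 ≈ 0.8850

r ≈ 0.8850


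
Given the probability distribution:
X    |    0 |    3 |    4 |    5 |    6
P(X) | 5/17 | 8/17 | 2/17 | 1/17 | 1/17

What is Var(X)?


E[X] = 43/17
E[X²] = 165/17
Var(X) = E[X²] - (E[X])² = 165/17 - 1849/289 = 956/289

Var(X) = 956/289 ≈ 3.3080


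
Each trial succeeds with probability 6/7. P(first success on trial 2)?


Geometric: P(X=2) = (1-p)^(k-1)×p = (1/7)^1×6/7 = 6/49

P(X=2) = 6/49 ≈ 12.24%


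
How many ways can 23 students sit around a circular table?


Circular arrangements of 23 distinct objects: fix one position to break rotational symmetry.
(n-1)! = 22! = 1124000727777607680000

1124000727777607680000


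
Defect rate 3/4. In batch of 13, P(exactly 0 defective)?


Binomial: P(X=0) = C(13,0)×p^0×(1-p)^13
= 1 × 1 × 1/67108864 = 1/67108864

P(X=0) = 1/67108864 ≈ 0.00%


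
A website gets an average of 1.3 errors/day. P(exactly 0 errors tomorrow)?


Poisson(λ=1.3): P(X=0) = e^(-λ)×λ^k/k!
= e^(-1.3) × 1.3^0 / 0!
≈ 0.272531793 × 1 / 1 ≈ 0.272532

P(X=0) ≈ 0.272532 ≈ 27.25%


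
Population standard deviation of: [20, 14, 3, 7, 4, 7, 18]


Mean = 73/7
  (20-73/7)²=4489/49
  (14-73/7)²=625/49
  (3-73/7)²=2704/49
  (7-73/7)²=576/49
  (4-73/7)²=2025/49
  (7-73/7)²=576/49
  (18-73/7)²=2809/49
Σ(x-μ)² = 1972/7
σ² = (1972/7)/7 = 1972/49

σ = √(1972/49) ≈ 6.3439


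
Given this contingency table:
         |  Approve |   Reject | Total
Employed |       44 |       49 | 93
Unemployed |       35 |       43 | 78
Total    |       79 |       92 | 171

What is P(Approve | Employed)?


P(Approve | Employed) = 44/(44+49) = 44/93

P(Approve|Employed) = 44/93 ≈ 47.31%


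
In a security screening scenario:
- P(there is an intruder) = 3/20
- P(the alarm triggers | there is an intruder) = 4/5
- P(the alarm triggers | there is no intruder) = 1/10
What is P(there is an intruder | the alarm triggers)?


Using Bayes' theorem:
P(A|B) = P(B|A)·P(A) / P(B)

P(the alarm triggers) = 4/5 × 3/20 + 1/10 × 17/20
= 3/25 + 17/200 = 41/200

P(there is an intruder|the alarm triggers) = (3/25) / (41/200) = 24/41

P(there is an intruder|the alarm triggers) = 24/41 ≈ 58.54%


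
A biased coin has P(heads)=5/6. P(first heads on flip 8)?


Geometric: P(X=8) = (1-p)^(k-1)×p = (1/6)^7×5/6 = 5/1679616

P(X=8) = 5/1679616 ≈ 0.00%


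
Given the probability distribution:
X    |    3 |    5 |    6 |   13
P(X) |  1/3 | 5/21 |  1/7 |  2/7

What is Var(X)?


E[X] = 142/21
E[X²] = 1310/21
Var(X) = E[X²] - (E[X])² = 1310/21 - 20164/441 = 7346/441

Var(X) = 7346/441 ≈ 16.6576


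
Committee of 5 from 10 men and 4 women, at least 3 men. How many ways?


Count by #men:
  3M,2W: C(10,3)×C(4,2)=720
  4M,1W: C(10,4)×C(4,1)=840
  5M,0W: C(10,5)×C(4,0)=252
Total = 1812

1812


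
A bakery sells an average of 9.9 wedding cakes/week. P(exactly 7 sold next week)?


Poisson(λ=9.9): P(X=7) = e^(-λ)×λ^k/k!
= e^(-9.9) × 9.9^7 / 7!
≈ 5.017468206e-05 × 9320653.47907 / 5040 ≈ 0.092790

P(X=7) ≈ 0.092790 ≈ 9.28%


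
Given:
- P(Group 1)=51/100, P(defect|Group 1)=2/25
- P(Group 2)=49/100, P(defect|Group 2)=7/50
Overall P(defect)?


P(B) = Σ P(B|Aᵢ)×P(Aᵢ)
  2/25×51/100 = 51/1250
  7/50×49/100 = 343/5000
Sum = 547/5000

P(defect) = 547/5000 ≈ 10.94%


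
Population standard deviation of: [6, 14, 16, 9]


Mean = 45/4
  (6-45/4)²=441/16
  (14-45/4)²=121/16
  (16-45/4)²=361/16
  (9-45/4)²=81/16
Σ(x-μ)² = 251/4
σ² = (251/4)/4 = 251/16

σ = √(251/16) ≈ 3.9607


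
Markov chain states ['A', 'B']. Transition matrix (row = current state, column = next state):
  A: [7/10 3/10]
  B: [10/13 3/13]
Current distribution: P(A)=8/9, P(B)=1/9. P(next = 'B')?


P(next=B) = Σᵢ P(now=i)×P(i→B)
= 8/9×3/10 + 1/9×3/13
= 4/15 + 1/39 = 19/65

P = 19/65 ≈ 0.2923


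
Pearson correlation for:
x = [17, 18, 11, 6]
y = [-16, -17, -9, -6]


n=4, Σx=52, Σy=-48, Σxy=-713, Σx²=770, Σy²=662
r = (4×(-713) - 52×(-48))/√((4×770 - 52²)(4×662 - (-48)²))
= -356/√(376×344) = -356/√129344 ≈ -356/359.6443 ≈ -0.9899

r ≈ -0.9899


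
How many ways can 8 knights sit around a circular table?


Circular arrangements of 8 distinct objects: fix one position to break rotational symmetry.
(n-1)! = 7! = 5040

5040


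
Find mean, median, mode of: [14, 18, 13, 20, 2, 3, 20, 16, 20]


Sorted: [2, 3, 13, 14, 16, 18, 20, 20, 20]
Mean = 126/9 = 14
Median = 16
Freq: {14: 1, 18: 1, 13: 1, 20: 3, 2: 1, 3: 1, 16: 1}
Mode: [20]

Mean=14, Median=16, Mode=20


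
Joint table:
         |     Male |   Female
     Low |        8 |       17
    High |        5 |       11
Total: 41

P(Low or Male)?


P(Low∨Male) = P(Low) + P(Male) - P(Low∧Male)
= (25 + 13 - 8)/41 = 30/41

P = 30/41 ≈ 73.17%


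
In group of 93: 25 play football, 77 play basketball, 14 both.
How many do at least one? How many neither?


|A∪B| = 25+77-14 = 88
Neither = 93-88 = 5

At least one: 88; Neither: 5
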